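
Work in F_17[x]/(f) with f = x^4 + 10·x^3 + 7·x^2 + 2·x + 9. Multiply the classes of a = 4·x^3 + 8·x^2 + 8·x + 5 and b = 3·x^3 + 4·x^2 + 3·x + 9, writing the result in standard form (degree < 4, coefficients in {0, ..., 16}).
a · b ≡ 11·x^3 + x^2 + 4·x + 10 (mod f(x))

Multiply as integer polynomials: a · b = 12·x^6 + 40·x^5 + 68·x^4 + 107·x^3 + 116·x^2 + 87·x + 45. Reducing coefficients mod 17: a · b ≡ 12·x^6 + 6·x^5 + 5·x^3 + 14·x^2 + 2·x + 11. Now divide by f(x) = x^4 + 10·x^3 + 7·x^2 + 2·x + 9 in F_17[x], eliminating the leading term at each step:
  leading term 12·x^6: subtract (12·x^2)·f(x) = 12·x^6 + x^5 + 16·x^4 + 7·x^3 + 6·x^2, leaving 5·x^5 + x^4 + 15·x^3 + 8·x^2 + 2·x + 11 (coefficients mod 17)
  leading term 5·x^5: subtract (5·x)·f(x) = 5·x^5 + 16·x^4 + x^3 + 10·x^2 + 11·x, leaving 2·x^4 + 14·x^3 + 15·x^2 + 8·x + 11 (coefficients mod 17)
  leading term 2·x^4: subtract (2)·f(x) = 2·x^4 + 3·x^3 + 14·x^2 + 4·x + 1, leaving 11·x^3 + x^2 + 4·x + 10 (coefficients mod 17)
The degree is now < 4, so this is the remainder. Hence a · b ≡ 11·x^3 + x^2 + 4·x + 10 in F_17[x]/(f).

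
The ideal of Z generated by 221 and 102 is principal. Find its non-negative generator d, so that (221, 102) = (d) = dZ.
In the PID Z, (a, b) is generated by gcd(a, b). Compute gcd(221, 102) with the extended Euclidean algorithm, tracking rows (r, s, t) with s·221 + t·102 = r:
  row A: (221, 1, 0)   [1·221 + 0·102 = 221]
  row B: (102, 0, 1)   [0·221 + 1·102 = 102]
  221 = 2·102 + 17   → row C = row A − 2·row B = (17, 1, −2)   [check: 1·221 − 2·102 = 17]
  102 = 6·17 + 0   → remainder 0, stop. gcd = 17 (last nonzero row C).
So gcd(221, 102) = 17, with Bézout identity 1·221 − 2·102 = 17. Containment (⊇): the Bézout identity exhibits 17 as an element of (221, 102), giving (17) ⊆ (221, 102). Containment (⊆): since 17 | 221 and 17 | 102 (221 = 17·13, 102 = 17·6), every Z-linear combination of 221 and 102 is divisible by 17, so (221, 102) ⊆ (17). Therefore (221, 102) = (17), d = 17.

Final answer: (221, 102) = (17); d = 17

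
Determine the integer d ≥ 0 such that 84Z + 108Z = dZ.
(84, 108) = (12); d = 12

In the PID Z, (a, b) is generated by gcd(a, b). Compute gcd(108, 84) with the extended Euclidean algorithm, tracking rows (r, s, t) with s·108 + t·84 = r:
  row A: (108, 1, 0)   [1·108 + 0·84 = 108]
  row B: (84, 0, 1)   [0·108 + 1·84 = 84]
  108 = 1·84 + 24   → row C = row A − 1·row B = (24, 1, −1)   [check: 1·108 − 1·84 = 24]
  84 = 3·24 + 12   → row D = row B − 3·row C = (12, −3, 4)   [check: −3·108 + 4·84 = 12]
  24 = 2·12 + 0   → remainder 0, stop. gcd = 12 (last nonzero row D).
So gcd(84, 108) = 12, with Bézout identity −3·108 + 4·84 = 12. Containment (⊇): the Bézout identity exhibits 12 as an element of (84, 108), giving (12) ⊆ (84, 108). Containment (⊆): since 12 | 84 and 12 | 108 (84 = 12·7, 108 = 12·9), every Z-linear combination of 84 and 108 is divisible by 12, so (84, 108) ⊆ (12). Therefore (84, 108) = (12), d = 12.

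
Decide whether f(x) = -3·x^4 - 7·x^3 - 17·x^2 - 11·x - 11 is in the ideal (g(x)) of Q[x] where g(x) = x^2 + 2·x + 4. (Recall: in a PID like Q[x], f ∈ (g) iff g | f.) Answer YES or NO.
NO

In Q[x] the ideal (g) consists of all multiples of g, so f ∈ (g) iff g | f, i.e. iff the remainder of f on division by g is 0. Divide f by g (g is monic, so eliminate the leading term of the running remainder at each step):
  leading term -3·x^4: subtract (-3·x^2)·g(x) = -3·x^4 - 6·x^3 - 12·x^2, leaving -x^3 - 5·x^2 - 11·x - 11
  leading term -x^3: subtract (-x)·g(x) = -x^3 - 2·x^2 - 4·x, leaving -3·x^2 - 7·x - 11
  leading term -3·x^2: subtract (-3)·g(x) = -3·x^2 - 6·x - 12, leaving 1 - x
The remainder r(x) = 1 - x ≠ 0 (and deg r < deg g), so g ∤ f, i.e. f ∉ (g).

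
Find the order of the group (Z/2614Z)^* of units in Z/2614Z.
|(Z/2614Z)^*| = 1306

(Z/2614Z)^* consists of the classes a with gcd(a, 2614) = 1, so its order is φ(2614). φ is multiplicative, with φ(p^e) = p^e − p^(e−1). Factorise 2614 = 2 · 1307. Then
  φ(2614) = (2 − 1) · (1307 − 1) = 1 · 1306 = 1306.
Thus |(Z/2614Z)^*| = 1306.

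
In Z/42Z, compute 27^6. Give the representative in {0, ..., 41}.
Use repeated squaring. Binary(6) = 110. Walk through the bits of the exponent 6 left-to-right: at each bit after the leading one, square the running value, then multiply by 27 if the bit is 1 (always reducing mod 42):
  bit 1 = 1 (leading): start with 27.
  bit 2 = 1: square 27^2 = 729 ≡ 15; bit is 1, so multiply 15·27 = 405 ≡ 27 (mod 42).
  bit 3 = 0: square 27^2 = 729 ≡ 15 (mod 42).
Final value: 27^6 ≡ 15 (mod 42).

Final answer: 15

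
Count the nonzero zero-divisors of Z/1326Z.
In Z/1326Z each nonzero element is either a unit (gcd with 1326 is 1) or a zero-divisor (gcd > 1). The number of units is φ(1326): factorise 1326 = 2 · 3 · 13 · 17, so φ(1326) = (2 − 1) · (3 − 1) · (13 − 1) · (17 − 1) = 1 · 2 · 12 · 16 = 384. The nonzero elements number 1326 − 1 = 1325. Hence the nonzero zero-divisors number 1325 − 384 = 941.

Final answer: Z/1326Z has 941 nonzero zero-divisors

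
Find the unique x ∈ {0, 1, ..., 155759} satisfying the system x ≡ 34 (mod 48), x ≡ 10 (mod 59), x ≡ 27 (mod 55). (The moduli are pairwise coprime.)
The moduli 48, 59, 55 are pairwise coprime, so by the CRT there is a unique solution mod 48·59·55 = 155760.
Solve by successive substitution. Start with x ≡ 34 (mod 48).
  Combine with x ≡ 10 (mod 59): write x = 34 + 48·t and require 34 + 48·t ≡ 10 (mod 59), i.e. 48·t ≡ 10 − 34 ≡ 35 (mod 59). Since 48^(−1) ≡ 16 (mod 59), t ≡ 16·35 ≡ 29 (mod 59). So x ≡ 34 + 48·29 = 1426 (mod 2832).
  Combine with x ≡ 27 (mod 55): write x = 1426 + 2832·t and require 1426 + 2832·t ≡ 27 (mod 55), i.e. 2832·t ≡ 27 − 1426 ≡ 31 (mod 55). Since 2832^(−1) ≡ 53 (mod 55) (2832 ≡ 27 (mod 55)), t ≡ 53·31 ≡ 48 (mod 55). So x ≡ 1426 + 2832·48 = 137362 (mod 155760).
Unique solution in [0, 155760): x = 137362.

Final answer: x ≡ 137362 (mod 155760); the representative in [0, 155760) is 137362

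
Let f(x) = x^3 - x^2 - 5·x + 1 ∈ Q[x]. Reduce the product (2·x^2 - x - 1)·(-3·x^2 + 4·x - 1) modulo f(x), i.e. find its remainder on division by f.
a · b ≡ -28·x^2 + 28·x - 4 (mod f(x))

First multiply in Q[x] without reducing: a · b = -6·x^4 + 11·x^3 - 3·x^2 - 3·x + 1. Now divide by f(x) = x^3 - x^2 - 5·x + 1, eliminating the leading term at each step:
  leading term -6·x^4: subtract (-6·x)·f(x) = -6·x^4 + 6·x^3 + 30·x^2 - 6·x, leaving 5·x^3 - 33·x^2 + 3·x + 1
  leading term 5·x^3: subtract (5)·f(x) = 5·x^3 - 5·x^2 - 25·x + 5, leaving -28·x^2 + 28·x - 4
The degree is now < 3, so this is the remainder. Hence a · b ≡ -28·x^2 + 28·x - 4 in Q[x]/(f).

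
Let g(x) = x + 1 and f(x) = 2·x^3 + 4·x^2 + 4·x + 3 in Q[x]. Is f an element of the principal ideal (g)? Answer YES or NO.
NO

In Q[x] the ideal (g) consists of all multiples of g, so f ∈ (g) iff g | f, i.e. iff the remainder of f on division by g is 0. Divide f by g (g is monic, so eliminate the leading term of the running remainder at each step):
  leading term 2·x^3: subtract (2·x^2)·g(x) = 2·x^3 + 2·x^2, leaving 2·x^2 + 4·x + 3
  leading term 2·x^2: subtract (2·x)·g(x) = 2·x^2 + 2·x, leaving 2·x + 3
  leading term 2·x: subtract (2)·g(x) = 2·x + 2, leaving 1
The remainder r(x) = 1 ≠ 0 (and deg r < deg g), so g ∤ f, i.e. f ∉ (g).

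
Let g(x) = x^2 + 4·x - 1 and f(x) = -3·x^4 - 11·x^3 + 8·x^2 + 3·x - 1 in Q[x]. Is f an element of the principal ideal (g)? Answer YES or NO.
YES

In Q[x] the ideal (g) consists of all multiples of g, so f ∈ (g) iff g | f, i.e. iff the remainder of f on division by g is 0. Divide f by g (g is monic, so eliminate the leading term of the running remainder at each step):
  leading term -3·x^4: subtract (-3·x^2)·g(x) = -3·x^4 - 12·x^3 + 3·x^2, leaving x^3 + 5·x^2 + 3·x - 1
  leading term x^3: subtract (x)·g(x) = x^3 + 4·x^2 - x, leaving x^2 + 4·x - 1
  leading term x^2: subtract (1)·g(x) = x^2 + 4·x - 1, leaving 0
The remainder is 0, so f(x) = g(x) · h(x) with h(x) = -3·x^2 + x + 1. Hence g | f, i.e. f ∈ (g).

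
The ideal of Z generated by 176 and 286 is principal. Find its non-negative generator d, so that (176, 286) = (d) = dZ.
(176, 286) = (22); d = 22

In the PID Z, (a, b) is generated by gcd(a, b). Compute gcd(286, 176) with the extended Euclidean algorithm, tracking rows (r, s, t) with s·286 + t·176 = r:
  row A: (286, 1, 0)   [1·286 + 0·176 = 286]
  row B: (176, 0, 1)   [0·286 + 1·176 = 176]
  286 = 1·176 + 110   → row C = row A − 1·row B = (110, 1, −1)   [check: 1·286 − 1·176 = 110]
  176 = 1·110 + 66   → row D = row B − 1·row C = (66, −1, 2)   [check: −1·286 + 2·176 = 66]
  110 = 1·66 + 44   → row E = row C − 1·row D = (44, 2, −3)   [check: 2·286 − 3·176 = 44]
  66 = 1·44 + 22   → row F = row D − 1·row E = (22, −3, 5)   [check: −3·286 + 5·176 = 22]
  44 = 2·22 + 0   → remainder 0, stop. gcd = 22 (last nonzero row F).
So gcd(176, 286) = 22, with Bézout identity −3·286 + 5·176 = 22. Containment (⊇): the Bézout identity exhibits 22 as an element of (176, 286), giving (22) ⊆ (176, 286). Containment (⊆): since 22 | 176 and 22 | 286 (176 = 22·8, 286 = 22·13), every Z-linear combination of 176 and 286 is divisible by 22, so (176, 286) ⊆ (22). Therefore (176, 286) = (22), d = 22.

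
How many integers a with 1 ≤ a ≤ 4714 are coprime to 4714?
The number of a ∈ {1, ..., 4714} with gcd(a, 4714) = 1 is by definition Euler's totient φ(4714). φ is multiplicative, with φ(p^e) = p^e − p^(e−1). Factorise 4714 = 2 · 2357. Then
  φ(4714) = (2 − 1) · (2357 − 1) = 1 · 2356 = 2356.
So there are 2356 such integers.

Final answer: 2356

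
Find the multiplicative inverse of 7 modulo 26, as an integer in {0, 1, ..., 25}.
7^(−1) ≡ 15 (mod 26)

Apply the extended Euclidean algorithm to (26, 7), tracking rows (r, s, t) with s·26 + t·7 = r. Each division r_prev = q·r_cur + r_new produces the new row as (previous row) − q·(current row):
  row A: (26, 1, 0)   [1·26 + 0·7 = 26]
  row B: (7, 0, 1)   [0·26 + 1·7 = 7]
  26 = 3·7 + 5   → row C = row A − 3·row B = (5, 1, −3)   [check: 1·26 − 3·7 = 5]
  7 = 1·5 + 2   → row D = row B − 1·row C = (2, −1, 4)   [check: −1·26 + 4·7 = 2]
  5 = 2·2 + 1   → row E = row C − 2·row D = (1, 3, −11)   [check: 3·26 − 11·7 = 1]
  2 = 2·1 + 0   → remainder 0, stop. gcd = 1 (last nonzero row E).
The gcd is 1, so 7 is invertible mod 26. The last nonzero row gives 3·26 − 11·7 = 1, so t = −11. So 7^(−1) ≡ −11 ≡ 15 (mod 26). Verify: 7 · 15 = 105 ≡ 1 (mod 26). ✓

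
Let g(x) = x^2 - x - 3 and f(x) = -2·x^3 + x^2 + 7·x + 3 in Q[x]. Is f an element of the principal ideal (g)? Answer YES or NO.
In Q[x] the ideal (g) consists of all multiples of g, so f ∈ (g) iff g | f, i.e. iff the remainder of f on division by g is 0. Divide f by g (g is monic, so eliminate the leading term of the running remainder at each step):
  leading term -2·x^3: subtract (-2·x)·g(x) = -2·x^3 + 2·x^2 + 6·x, leaving -x^2 + x + 3
  leading term -x^2: subtract (-1)·g(x) = -x^2 + x + 3, leaving 0
The remainder is 0, so f(x) = g(x) · h(x) with h(x) = -2·x - 1. Hence g | f, i.e. f ∈ (g).

Final answer: YES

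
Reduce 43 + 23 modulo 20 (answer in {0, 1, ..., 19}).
6

Reduce the summands first: 43 ≡ 3, 23 ≡ 3 (mod 20), so 43 + 23 ≡ 3 + 3 (mod 20). 3 + 3 = 6; 6 = 0·20 + 6, so (43 + 23) mod 20 = 6.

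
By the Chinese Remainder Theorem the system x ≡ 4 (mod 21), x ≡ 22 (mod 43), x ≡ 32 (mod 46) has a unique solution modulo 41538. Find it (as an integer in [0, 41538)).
x ≡ 6472 (mod 41538); the representative in [0, 41538) is 6472

The moduli 21, 43, 46 are pairwise coprime, so by the CRT there is a unique solution mod 21·43·46 = 41538.
Solve by successive substitution. Start with x ≡ 4 (mod 21).
  Combine with x ≡ 22 (mod 43): write x = 4 + 21·t and require 4 + 21·t ≡ 22 (mod 43), i.e. 21·t ≡ 22 − 4 ≡ 18 (mod 43). Since 21^(−1) ≡ 41 (mod 43), t ≡ 41·18 ≡ 7 (mod 43). So x ≡ 4 + 21·7 = 151 (mod 903).
  Combine with x ≡ 32 (mod 46): write x = 151 + 903·t and require 151 + 903·t ≡ 32 (mod 46), i.e. 903·t ≡ 32 − 151 ≡ 19 (mod 46). Since 903^(−1) ≡ 27 (mod 46) (903 ≡ 29 (mod 46)), t ≡ 27·19 ≡ 7 (mod 46). So x ≡ 151 + 903·7 = 6472 (mod 41538).
Unique solution in [0, 41538): x = 6472.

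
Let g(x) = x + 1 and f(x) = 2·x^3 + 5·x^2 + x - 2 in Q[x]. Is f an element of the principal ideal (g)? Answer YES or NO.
In Q[x] the ideal (g) consists of all multiples of g, so f ∈ (g) iff g | f, i.e. iff the remainder of f on division by g is 0. Divide f by g (g is monic, so eliminate the leading term of the running remainder at each step):
  leading term 2·x^3: subtract (2·x^2)·g(x) = 2·x^3 + 2·x^2, leaving 3·x^2 + x - 2
  leading term 3·x^2: subtract (3·x)·g(x) = 3·x^2 + 3·x, leaving -2·x - 2
  leading term -2·x: subtract (-2)·g(x) = -2·x - 2, leaving 0
The remainder is 0, so f(x) = g(x) · h(x) with h(x) = 2·x^2 + 3·x - 2. Hence g | f, i.e. f ∈ (g).

Final answer: YES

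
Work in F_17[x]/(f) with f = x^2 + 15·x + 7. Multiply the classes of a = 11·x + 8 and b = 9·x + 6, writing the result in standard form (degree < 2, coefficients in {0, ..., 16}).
Multiply as integer polynomials: a · b = 99·x^2 + 138·x + 48. Reducing coefficients mod 17: a · b ≡ 14·x^2 + 2·x + 14. Now divide by f(x) = x^2 + 15·x + 7 in F_17[x], eliminating the leading term at each step:
  leading term 14·x^2: subtract (14)·f(x) = 14·x^2 + 6·x + 13, leaving 13·x + 1 (coefficients mod 17)
The degree is now < 2, so this is the remainder. Hence a · b ≡ 13·x + 1 in F_17[x]/(f).

Final answer: a · b ≡ 13·x + 1 (mod f(x))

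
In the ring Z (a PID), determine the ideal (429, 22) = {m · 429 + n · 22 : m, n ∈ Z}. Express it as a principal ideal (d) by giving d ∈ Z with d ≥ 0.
In the PID Z, (a, b) is generated by gcd(a, b). Compute gcd(429, 22) with the extended Euclidean algorithm, tracking rows (r, s, t) with s·429 + t·22 = r:
  row A: (429, 1, 0)   [1·429 + 0·22 = 429]
  row B: (22, 0, 1)   [0·429 + 1·22 = 22]
  429 = 19·22 + 11   → row C = row A − 19·row B = (11, 1, −19)   [check: 1·429 − 19·22 = 11]
  22 = 2·11 + 0   → remainder 0, stop. gcd = 11 (last nonzero row C).
So gcd(429, 22) = 11, with Bézout identity 1·429 − 19·22 = 11. Containment (⊇): the Bézout identity exhibits 11 as an element of (429, 22), giving (11) ⊆ (429, 22). Containment (⊆): since 11 | 429 and 11 | 22 (429 = 11·39, 22 = 11·2), every Z-linear combination of 429 and 22 is divisible by 11, so (429, 22) ⊆ (11). Therefore (429, 22) = (11), d = 11.

Final answer: (429, 22) = (11); d = 11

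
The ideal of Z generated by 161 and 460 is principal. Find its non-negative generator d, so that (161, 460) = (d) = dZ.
(161, 460) = (23); d = 23

In the PID Z, (a, b) is generated by gcd(a, b). Compute gcd(460, 161) with the extended Euclidean algorithm, tracking rows (r, s, t) with s·460 + t·161 = r:
  row A: (460, 1, 0)   [1·460 + 0·161 = 460]
  row B: (161, 0, 1)   [0·460 + 1·161 = 161]
  460 = 2·161 + 138   → row C = row A − 2·row B = (138, 1, −2)   [check: 1·460 − 2·161 = 138]
  161 = 1·138 + 23   → row D = row B − 1·row C = (23, −1, 3)   [check: −1·460 + 3·161 = 23]
  138 = 6·23 + 0   → remainder 0, stop. gcd = 23 (last nonzero row D).
So gcd(161, 460) = 23, with Bézout identity −1·460 + 3·161 = 23. Containment (⊇): the Bézout identity exhibits 23 as an element of (161, 460), giving (23) ⊆ (161, 460). Containment (⊆): since 23 | 161 and 23 | 460 (161 = 23·7, 460 = 23·20), every Z-linear combination of 161 and 460 is divisible by 23, so (161, 460) ⊆ (23). Therefore (161, 460) = (23), d = 23.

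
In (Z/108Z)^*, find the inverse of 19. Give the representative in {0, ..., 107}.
19^(−1) ≡ 91 (mod 108)

Apply the extended Euclidean algorithm to (108, 19), tracking rows (r, s, t) with s·108 + t·19 = r. Each division r_prev = q·r_cur + r_new produces the new row as (previous row) − q·(current row):
  row A: (108, 1, 0)   [1·108 + 0·19 = 108]
  row B: (19, 0, 1)   [0·108 + 1·19 = 19]
  108 = 5·19 + 13   → row C = row A − 5·row B = (13, 1, −5)   [check: 1·108 − 5·19 = 13]
  19 = 1·13 + 6   → row D = row B − 1·row C = (6, −1, 6)   [check: −1·108 + 6·19 = 6]
  13 = 2·6 + 1   → row E = row C − 2·row D = (1, 3, −17)   [check: 3·108 − 17·19 = 1]
  6 = 6·1 + 0   → remainder 0, stop. gcd = 1 (last nonzero row E).
The gcd is 1, so 19 is invertible mod 108. The last nonzero row gives 3·108 − 17·19 = 1, so t = −17. So 19^(−1) ≡ −17 ≡ 91 (mod 108). Verify: 19 · 91 = 1729 ≡ 1 (mod 108). ✓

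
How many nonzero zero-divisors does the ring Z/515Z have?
Z/515Z has 106 nonzero zero-divisors

In Z/515Z each nonzero element is either a unit (gcd with 515 is 1) or a zero-divisor (gcd > 1). The number of units is φ(515): factorise 515 = 5 · 103, so φ(515) = (5 − 1) · (103 − 1) = 4 · 102 = 408. The nonzero elements number 515 − 1 = 514. Hence the nonzero zero-divisors number 514 − 408 = 106.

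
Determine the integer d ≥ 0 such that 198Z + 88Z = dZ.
In the PID Z, (a, b) is generated by gcd(a, b). Compute gcd(198, 88) with the extended Euclidean algorithm, tracking rows (r, s, t) with s·198 + t·88 = r:
  row A: (198, 1, 0)   [1·198 + 0·88 = 198]
  row B: (88, 0, 1)   [0·198 + 1·88 = 88]
  198 = 2·88 + 22   → row C = row A − 2·row B = (22, 1, −2)   [check: 1·198 − 2·88 = 22]
  88 = 4·22 + 0   → remainder 0, stop. gcd = 22 (last nonzero row C).
So gcd(198, 88) = 22, with Bézout identity 1·198 − 2·88 = 22. Containment (⊇): the Bézout identity exhibits 22 as an element of (198, 88), giving (22) ⊆ (198, 88). Containment (⊆): since 22 | 198 and 22 | 88 (198 = 22·9, 88 = 22·4), every Z-linear combination of 198 and 88 is divisible by 22, so (198, 88) ⊆ (22). Therefore (198, 88) = (22), d = 22.

Final answer: (198, 88) = (22); d = 22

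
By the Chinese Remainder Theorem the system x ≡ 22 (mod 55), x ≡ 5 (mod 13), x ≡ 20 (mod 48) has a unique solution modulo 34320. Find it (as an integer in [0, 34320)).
The moduli 55, 13, 48 are pairwise coprime, so by the CRT there is a unique solution mod 55·13·48 = 34320.
Solve by successive substitution. Start with x ≡ 22 (mod 55).
  Combine with x ≡ 5 (mod 13): write x = 22 + 55·t and require 22 + 55·t ≡ 5 (mod 13), i.e. 55·t ≡ 5 − 22 ≡ 9 (mod 13). Since 55^(−1) ≡ 9 (mod 13) (55 ≡ 3 (mod 13)), t ≡ 9·9 ≡ 3 (mod 13). So x ≡ 22 + 55·3 = 187 (mod 715).
  Combine with x ≡ 20 (mod 48): write x = 187 + 715·t and require 187 + 715·t ≡ 20 (mod 48), i.e. 715·t ≡ 20 − 187 ≡ 25 (mod 48). Since 715^(−1) ≡ 19 (mod 48) (715 ≡ 43 (mod 48)), t ≡ 19·25 ≡ 43 (mod 48). So x ≡ 187 + 715·43 = 30932 (mod 34320).
Unique solution in [0, 34320): x = 30932.

Final answer: x ≡ 30932 (mod 34320); the representative in [0, 34320) is 30932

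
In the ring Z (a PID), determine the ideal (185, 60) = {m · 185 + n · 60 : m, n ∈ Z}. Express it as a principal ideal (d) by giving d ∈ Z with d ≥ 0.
(185, 60) = (5); d = 5

In the PID Z, (a, b) is generated by gcd(a, b). Compute gcd(185, 60) with the extended Euclidean algorithm, tracking rows (r, s, t) with s·185 + t·60 = r:
  row A: (185, 1, 0)   [1·185 + 0·60 = 185]
  row B: (60, 0, 1)   [0·185 + 1·60 = 60]
  185 = 3·60 + 5   → row C = row A − 3·row B = (5, 1, −3)   [check: 1·185 − 3·60 = 5]
  60 = 12·5 + 0   → remainder 0, stop. gcd = 5 (last nonzero row C).
So gcd(185, 60) = 5, with Bézout identity 1·185 − 3·60 = 5. Containment (⊇): the Bézout identity exhibits 5 as an element of (185, 60), giving (5) ⊆ (185, 60). Containment (⊆): since 5 | 185 and 5 | 60 (185 = 5·37, 60 = 5·12), every Z-linear combination of 185 and 60 is divisible by 5, so (185, 60) ⊆ (5). Therefore (185, 60) = (5), d = 5.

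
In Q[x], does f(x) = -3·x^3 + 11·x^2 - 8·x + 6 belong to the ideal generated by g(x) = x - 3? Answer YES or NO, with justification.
YES

In Q[x] the ideal (g) consists of all multiples of g, so f ∈ (g) iff g | f, i.e. iff the remainder of f on division by g is 0. Divide f by g (g is monic, so eliminate the leading term of the running remainder at each step):
  leading term -3·x^3: subtract (-3·x^2)·g(x) = -3·x^3 + 9·x^2, leaving 2·x^2 - 8·x + 6
  leading term 2·x^2: subtract (2·x)·g(x) = 2·x^2 - 6·x, leaving 6 - 2·x
  leading term -2·x: subtract (-2)·g(x) = 6 - 2·x, leaving 0
The remainder is 0, so f(x) = g(x) · h(x) with h(x) = -3·x^2 + 2·x - 2. Hence g | f, i.e. f ∈ (g).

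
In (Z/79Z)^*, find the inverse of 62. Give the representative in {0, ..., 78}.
62^(−1) ≡ 65 (mod 79)

Apply the extended Euclidean algorithm to (79, 62), tracking rows (r, s, t) with s·79 + t·62 = r. Each division r_prev = q·r_cur + r_new produces the new row as (previous row) − q·(current row):
  row A: (79, 1, 0)   [1·79 + 0·62 = 79]
  row B: (62, 0, 1)   [0·79 + 1·62 = 62]
  79 = 1·62 + 17   → row C = row A − 1·row B = (17, 1, −1)   [check: 1·79 − 1·62 = 17]
  62 = 3·17 + 11   → row D = row B − 3·row C = (11, −3, 4)   [check: −3·79 + 4·62 = 11]
  17 = 1·11 + 6   → row E = row C − 1·row D = (6, 4, −5)   [check: 4·79 − 5·62 = 6]
  11 = 1·6 + 5   → row F = row D − 1·row E = (5, −7, 9)   [check: −7·79 + 9·62 = 5]
  6 = 1·5 + 1   → row G = row E − 1·row F = (1, 11, −14)   [check: 11·79 − 14·62 = 1]
  5 = 5·1 + 0   → remainder 0, stop. gcd = 1 (last nonzero row G).
The gcd is 1, so 62 is invertible mod 79. The last nonzero row gives 11·79 − 14·62 = 1, so t = −14. So 62^(−1) ≡ −14 ≡ 65 (mod 79). Verify: 62 · 65 = 4030 ≡ 1 (mod 79). ✓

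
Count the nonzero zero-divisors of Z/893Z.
Z/893Z has 64 nonzero zero-divisors

In Z/893Z each nonzero element is either a unit (gcd with 893 is 1) or a zero-divisor (gcd > 1). The number of units is φ(893): factorise 893 = 19 · 47, so φ(893) = (19 − 1) · (47 − 1) = 18 · 46 = 828. The nonzero elements number 893 − 1 = 892. Hence the nonzero zero-divisors number 892 − 828 = 64.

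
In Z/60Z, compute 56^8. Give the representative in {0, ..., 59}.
Use repeated squaring. Binary(8) = 1000. Walk through the bits of the exponent 8 left-to-right: at each bit after the leading one, square the running value, then multiply by 56 if the bit is 1 (always reducing mod 60):
  bit 1 = 1 (leading): start with 56.
  bit 2 = 0: square 56^2 = 3136 ≡ 16 (mod 60).
  bit 3 = 0: square 16^2 = 256 ≡ 16 (mod 60).
  bit 4 = 0: square 16^2 = 256 ≡ 16 (mod 60).
Final value: 56^8 ≡ 16 (mod 60).

Final answer: 16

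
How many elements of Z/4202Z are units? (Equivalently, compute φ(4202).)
Z/4202Z has φ(4202) = 1900 units

An element a ∈ Z/4202Z is a unit iff gcd(a, 4202) = 1, so the number of units is φ(4202). φ is multiplicative, with φ(p^e) = p^e − p^(e−1). Factorise 4202 = 2 · 11 · 191. Then
  φ(4202) = (2 − 1) · (11 − 1) · (191 − 1) = 1 · 10 · 190 = 1900.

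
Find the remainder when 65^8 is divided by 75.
Use repeated squaring. Binary(8) = 1000. Walk through the bits of the exponent 8 left-to-right: at each bit after the leading one, square the running value, then multiply by 65 if the bit is 1 (always reducing mod 75):
  bit 1 = 1 (leading): start with 65.
  bit 2 = 0: square 65^2 = 4225 ≡ 25 (mod 75).
  bit 3 = 0: square 25^2 = 625 ≡ 25 (mod 75).
  bit 4 = 0: square 25^2 = 625 ≡ 25 (mod 75).
Final value: 65^8 ≡ 25 (mod 75).

Final answer: 25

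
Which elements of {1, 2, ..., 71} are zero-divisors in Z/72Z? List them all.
nonzero zero-divisors of Z/72Z = {2, 3, 4, 6, 8, 9, 10, 12, 14, 15, 16, 18, 20, 21, 22, 24, 26, 27, 28, 30, 32, 33, 34, 36, 38, 39, 40, 42, 44, 45, 46, 48, 50, 51, 52, 54, 56, 57, 58, 60, 62, 63, 64, 66, 68, 69, 70}

An element a ∈ Z/72Z (with a ≠ 0) is a zero-divisor iff gcd(a, 72) > 1 (because a is a unit precisely when gcd(a, n) = 1, and in Z/nZ every nonzero, non-unit element is a zero-divisor). Scan a = 1, ..., 71 and keep those with gcd(a, 72) > 1:
  gcd(2, 72) = 2, gcd(3, 72) = 3, gcd(4, 72) = 4, gcd(6, 72) = 6, gcd(8, 72) = 8, gcd(9, 72) = 9, gcd(10, 72) = 2, gcd(12, 72) = 12, gcd(14, 72) = 2, gcd(15, 72) = 3, gcd(16, 72) = 8, gcd(18, 72) = 18, gcd(20, 72) = 4, gcd(21, 72) = 3, gcd(22, 72) = 2, gcd(24, 72) = 24, gcd(26, 72) = 2, gcd(27, 72) = 9, gcd(28, 72) = 4, gcd(30, 72) = 6, gcd(32, 72) = 8, gcd(33, 72) = 3, gcd(34, 72) = 2, gcd(36, 72) = 36, gcd(38, 72) = 2, gcd(39, 72) = 3, gcd(40, 72) = 8, gcd(42, 72) = 6, gcd(44, 72) = 4, gcd(45, 72) = 9, gcd(46, 72) = 2, gcd(48, 72) = 24, gcd(50, 72) = 2, gcd(51, 72) = 3, gcd(52, 72) = 4, gcd(54, 72) = 18, gcd(56, 72) = 8, gcd(57, 72) = 3, gcd(58, 72) = 2, gcd(60, 72) = 12, gcd(62, 72) = 2, gcd(63, 72) = 9, gcd(64, 72) = 8, gcd(66, 72) = 6, gcd(68, 72) = 4, gcd(69, 72) = 3, gcd(70, 72) = 2.
All other a ∈ {1, ..., 71} have gcd(a, 72) = 1 and are units. So the nonzero zero-divisors are exactly the 47 values of a appearing in this scan.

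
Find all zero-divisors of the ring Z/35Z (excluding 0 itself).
nonzero zero-divisors of Z/35Z = {5, 7, 10, 14, 15, 20, 21, 25, 28, 30}

An element a ∈ Z/35Z (with a ≠ 0) is a zero-divisor iff gcd(a, 35) > 1 (because a is a unit precisely when gcd(a, n) = 1, and in Z/nZ every nonzero, non-unit element is a zero-divisor). Scan a = 1, ..., 34 and keep those with gcd(a, 35) > 1:
  gcd(5, 35) = 5, gcd(7, 35) = 7, gcd(10, 35) = 5, gcd(14, 35) = 7, gcd(15, 35) = 5, gcd(20, 35) = 5, gcd(21, 35) = 7, gcd(25, 35) = 5, gcd(28, 35) = 7, gcd(30, 35) = 5.
All other a ∈ {1, ..., 34} have gcd(a, 35) = 1 and are units. So the nonzero zero-divisors are exactly the 10 values of a appearing in this scan.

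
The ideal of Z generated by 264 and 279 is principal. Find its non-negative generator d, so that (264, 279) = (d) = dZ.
(264, 279) = (3); d = 3

In the PID Z, (a, b) is generated by gcd(a, b). Compute gcd(279, 264) with the extended Euclidean algorithm, tracking rows (r, s, t) with s·279 + t·264 = r:
  row A: (279, 1, 0)   [1·279 + 0·264 = 279]
  row B: (264, 0, 1)   [0·279 + 1·264 = 264]
  279 = 1·264 + 15   → row C = row A − 1·row B = (15, 1, −1)   [check: 1·279 − 1·264 = 15]
  264 = 17·15 + 9   → row D = row B − 17·row C = (9, −17, 18)   [check: −17·279 + 18·264 = 9]
  15 = 1·9 + 6   → row E = row C − 1·row D = (6, 18, −19)   [check: 18·279 − 19·264 = 6]
  9 = 1·6 + 3   → row F = row D − 1·row E = (3, −35, 37)   [check: −35·279 + 37·264 = 3]
  6 = 2·3 + 0   → remainder 0, stop. gcd = 3 (last nonzero row F).
So gcd(264, 279) = 3, with Bézout identity −35·279 + 37·264 = 3. Containment (⊇): the Bézout identity exhibits 3 as an element of (264, 279), giving (3) ⊆ (264, 279). Containment (⊆): since 3 | 264 and 3 | 279 (264 = 3·88, 279 = 3·93), every Z-linear combination of 264 and 279 is divisible by 3, so (264, 279) ⊆ (3). Therefore (264, 279) = (3), d = 3.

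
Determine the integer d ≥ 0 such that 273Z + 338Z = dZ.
(273, 338) = (13); d = 13

In the PID Z, (a, b) is generated by gcd(a, b). Compute gcd(338, 273) with the extended Euclidean algorithm, tracking rows (r, s, t) with s·338 + t·273 = r:
  row A: (338, 1, 0)   [1·338 + 0·273 = 338]
  row B: (273, 0, 1)   [0·338 + 1·273 = 273]
  338 = 1·273 + 65   → row C = row A − 1·row B = (65, 1, −1)   [check: 1·338 − 1·273 = 65]
  273 = 4·65 + 13   → row D = row B − 4·row C = (13, −4, 5)   [check: −4·338 + 5·273 = 13]
  65 = 5·13 + 0   → remainder 0, stop. gcd = 13 (last nonzero row D).
So gcd(273, 338) = 13, with Bézout identity −4·338 + 5·273 = 13. Containment (⊇): the Bézout identity exhibits 13 as an element of (273, 338), giving (13) ⊆ (273, 338). Containment (⊆): since 13 | 273 and 13 | 338 (273 = 13·21, 338 = 13·26), every Z-linear combination of 273 and 338 is divisible by 13, so (273, 338) ⊆ (13). Therefore (273, 338) = (13), d = 13.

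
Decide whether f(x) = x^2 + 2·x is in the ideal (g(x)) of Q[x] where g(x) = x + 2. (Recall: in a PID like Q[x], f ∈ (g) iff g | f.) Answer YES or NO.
YES

In Q[x] the ideal (g) consists of all multiples of g, so f ∈ (g) iff g | f, i.e. iff the remainder of f on division by g is 0. Divide f by g (g is monic, so eliminate the leading term of the running remainder at each step):
  leading term x^2: subtract (x)·g(x) = x^2 + 2·x, leaving 0
The remainder is 0, so f(x) = g(x) · h(x) with h(x) = x. Hence g | f, i.e. f ∈ (g).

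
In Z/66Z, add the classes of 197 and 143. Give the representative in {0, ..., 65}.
Reduce the summands first: 197 ≡ 65, 143 ≡ 11 (mod 66), so 197 + 143 ≡ 65 + 11 (mod 66). 65 + 11 = 76; 76 = 1·66 + 10, so (197 + 143) mod 66 = 10.

Final answer: 10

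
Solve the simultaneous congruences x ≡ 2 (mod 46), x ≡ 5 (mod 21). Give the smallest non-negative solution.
x ≡ 278 (mod 966); the representative in [0, 966) is 278

The moduli 46, 21 are pairwise coprime, so by the CRT there is a unique solution mod 46·21 = 966.
Solve by successive substitution. Start with x ≡ 2 (mod 46).
  Combine with x ≡ 5 (mod 21): write x = 2 + 46·t and require 2 + 46·t ≡ 5 (mod 21), i.e. 46·t ≡ 5 − 2 ≡ 3 (mod 21). Since 46^(−1) ≡ 16 (mod 21) (46 ≡ 4 (mod 21)), t ≡ 16·3 ≡ 6 (mod 21). So x ≡ 2 + 46·6 = 278 (mod 966).
Unique solution in [0, 966): x = 278.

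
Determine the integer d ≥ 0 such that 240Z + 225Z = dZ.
In the PID Z, (a, b) is generated by gcd(a, b). Compute gcd(240, 225) with the extended Euclidean algorithm, tracking rows (r, s, t) with s·240 + t·225 = r:
  row A: (240, 1, 0)   [1·240 + 0·225 = 240]
  row B: (225, 0, 1)   [0·240 + 1·225 = 225]
  240 = 1·225 + 15   → row C = row A − 1·row B = (15, 1, −1)   [check: 1·240 − 1·225 = 15]
  225 = 15·15 + 0   → remainder 0, stop. gcd = 15 (last nonzero row C).
So gcd(240, 225) = 15, with Bézout identity 1·240 − 1·225 = 15. Containment (⊇): the Bézout identity exhibits 15 as an element of (240, 225), giving (15) ⊆ (240, 225). Containment (⊆): since 15 | 240 and 15 | 225 (240 = 15·16, 225 = 15·15), every Z-linear combination of 240 and 225 is divisible by 15, so (240, 225) ⊆ (15). Therefore (240, 225) = (15), d = 15.

Final answer: (240, 225) = (15); d = 15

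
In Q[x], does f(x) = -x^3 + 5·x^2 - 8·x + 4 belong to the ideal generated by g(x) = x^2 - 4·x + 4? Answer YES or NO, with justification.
YES

In Q[x] the ideal (g) consists of all multiples of g, so f ∈ (g) iff g | f, i.e. iff the remainder of f on division by g is 0. Divide f by g (g is monic, so eliminate the leading term of the running remainder at each step):
  leading term -x^3: subtract (-x)·g(x) = -x^3 + 4·x^2 - 4·x, leaving x^2 - 4·x + 4
  leading term x^2: subtract (1)·g(x) = x^2 - 4·x + 4, leaving 0
The remainder is 0, so f(x) = g(x) · h(x) with h(x) = 1 - x. Hence g | f, i.e. f ∈ (g).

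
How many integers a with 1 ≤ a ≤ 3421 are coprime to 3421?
3100

The number of a ∈ {1, ..., 3421} with gcd(a, 3421) = 1 is by definition Euler's totient φ(3421). φ is multiplicative, with φ(p^e) = p^e − p^(e−1). Factorise 3421 = 11 · 311. Then
  φ(3421) = (11 − 1) · (311 − 1) = 10 · 310 = 3100.
So there are 3100 such integers.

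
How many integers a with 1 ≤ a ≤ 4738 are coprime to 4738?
The number of a ∈ {1, ..., 4738} with gcd(a, 4738) = 1 is by definition Euler's totient φ(4738). φ is multiplicative, with φ(p^e) = p^e − p^(e−1). Factorise 4738 = 2 · 23 · 103. Then
  φ(4738) = (2 − 1) · (23 − 1) · (103 − 1) = 1 · 22 · 102 = 2244.
So there are 2244 such integers.

Final answer: 2244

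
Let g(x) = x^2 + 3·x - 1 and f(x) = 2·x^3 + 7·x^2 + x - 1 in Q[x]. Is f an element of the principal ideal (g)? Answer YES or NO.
YES

In Q[x] the ideal (g) consists of all multiples of g, so f ∈ (g) iff g | f, i.e. iff the remainder of f on division by g is 0. Divide f by g (g is monic, so eliminate the leading term of the running remainder at each step):
  leading term 2·x^3: subtract (2·x)·g(x) = 2·x^3 + 6·x^2 - 2·x, leaving x^2 + 3·x - 1
  leading term x^2: subtract (1)·g(x) = x^2 + 3·x - 1, leaving 0
The remainder is 0, so f(x) = g(x) · h(x) with h(x) = 2·x + 1. Hence g | f, i.e. f ∈ (g).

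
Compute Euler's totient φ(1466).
φ(1466) = 732

φ is multiplicative, with φ(p^e) = p^e − p^(e−1). Factorise 1466 = 2 · 733. Then
  φ(1466) = (2 − 1) · (733 − 1) = 1 · 732 = 732.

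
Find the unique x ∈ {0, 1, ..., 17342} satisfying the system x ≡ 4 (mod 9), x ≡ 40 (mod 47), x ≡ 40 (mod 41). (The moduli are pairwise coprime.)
x ≡ 40 (mod 17343); the representative in [0, 17343) is 40

The moduli 9, 47, 41 are pairwise coprime, so by the CRT there is a unique solution mod 9·47·41 = 17343.
Solve by successive substitution. Start with x ≡ 4 (mod 9).
  Combine with x ≡ 40 (mod 47): write x = 4 + 9·t and require 4 + 9·t ≡ 40 (mod 47), i.e. 9·t ≡ 40 − 4 ≡ 36 (mod 47). Since 9^(−1) ≡ 21 (mod 47), t ≡ 21·36 ≡ 4 (mod 47). So x ≡ 4 + 9·4 = 40 (mod 423).
  Combine with x ≡ 40 (mod 41): write x = 40 + 423·t and require 40 + 423·t ≡ 40 (mod 41), i.e. 423·t ≡ 40 − 40 ≡ 0 (mod 41). Since 423^(−1) ≡ 19 (mod 41) (423 ≡ 13 (mod 41)), t ≡ 19·0 ≡ 0 (mod 41). So x ≡ 40 + 423·0 = 40 (mod 17343).
Unique solution in [0, 17343): x = 40.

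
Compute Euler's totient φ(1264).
φ(1264) = 624

φ is multiplicative, with φ(p^e) = p^e − p^(e−1). Factorise 1264 = 2^4 · 79. Then
  φ(1264) = (2^4 − 2^3) · (79 − 1) = 8 · 78 = 624.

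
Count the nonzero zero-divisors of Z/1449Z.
Z/1449Z has 656 nonzero zero-divisors

In Z/1449Z each nonzero element is either a unit (gcd with 1449 is 1) or a zero-divisor (gcd > 1). The number of units is φ(1449): factorise 1449 = 3^2 · 7 · 23, so φ(1449) = (3^2 − 3^1) · (7 − 1) · (23 − 1) = 6 · 6 · 22 = 792. The nonzero elements number 1449 − 1 = 1448. Hence the nonzero zero-divisors number 1448 − 792 = 656.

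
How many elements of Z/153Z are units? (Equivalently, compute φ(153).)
Z/153Z has φ(153) = 96 units

An element a ∈ Z/153Z is a unit iff gcd(a, 153) = 1, so the number of units is φ(153). φ is multiplicative, with φ(p^e) = p^e − p^(e−1). Factorise 153 = 3^2 · 17. Then
  φ(153) = (3^2 − 3^1) · (17 − 1) = 6 · 16 = 96.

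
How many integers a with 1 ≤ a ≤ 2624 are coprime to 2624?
The number of a ∈ {1, ..., 2624} with gcd(a, 2624) = 1 is by definition Euler's totient φ(2624). φ is multiplicative, with φ(p^e) = p^e − p^(e−1). Factorise 2624 = 2^6 · 41. Then
  φ(2624) = (2^6 − 2^5) · (41 − 1) = 32 · 40 = 1280.
So there are 1280 such integers.

Final answer: 1280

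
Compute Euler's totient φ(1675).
φ(1675) = 1320

φ is multiplicative, with φ(p^e) = p^e − p^(e−1). Factorise 1675 = 5^2 · 67. Then
  φ(1675) = (5^2 − 5^1) · (67 − 1) = 20 · 66 = 1320.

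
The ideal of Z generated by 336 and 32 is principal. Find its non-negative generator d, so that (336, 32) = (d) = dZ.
In the PID Z, (a, b) is generated by gcd(a, b). Compute gcd(336, 32) with the extended Euclidean algorithm, tracking rows (r, s, t) with s·336 + t·32 = r:
  row A: (336, 1, 0)   [1·336 + 0·32 = 336]
  row B: (32, 0, 1)   [0·336 + 1·32 = 32]
  336 = 10·32 + 16   → row C = row A − 10·row B = (16, 1, −10)   [check: 1·336 − 10·32 = 16]
  32 = 2·16 + 0   → remainder 0, stop. gcd = 16 (last nonzero row C).
So gcd(336, 32) = 16, with Bézout identity 1·336 − 10·32 = 16. Containment (⊇): the Bézout identity exhibits 16 as an element of (336, 32), giving (16) ⊆ (336, 32). Containment (⊆): since 16 | 336 and 16 | 32 (336 = 16·21, 32 = 16·2), every Z-linear combination of 336 and 32 is divisible by 16, so (336, 32) ⊆ (16). Therefore (336, 32) = (16), d = 16.

Final answer: (336, 32) = (16); d = 16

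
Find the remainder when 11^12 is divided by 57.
1

Use repeated squaring. Binary(12) = 1100. Walk through the bits of the exponent 12 left-to-right: at each bit after the leading one, square the running value, then multiply by 11 if the bit is 1 (always reducing mod 57):
  bit 1 = 1 (leading): start with 11.
  bit 2 = 1: square 11^2 = 121 ≡ 7; bit is 1, so multiply 7·11 = 77 ≡ 20 (mod 57).
  bit 3 = 0: square 20^2 = 400 ≡ 1 (mod 57).
  bit 4 = 0: square 1^2 = 1 (mod 57).
Final value: 11^12 ≡ 1 (mod 57).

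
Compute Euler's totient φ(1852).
φ(1852) = 924

φ is multiplicative, with φ(p^e) = p^e − p^(e−1). Factorise 1852 = 2^2 · 463. Then
  φ(1852) = (2^2 − 2^1) · (463 − 1) = 2 · 462 = 924.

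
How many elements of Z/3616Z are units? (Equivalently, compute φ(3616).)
An element a ∈ Z/3616Z is a unit iff gcd(a, 3616) = 1, so the number of units is φ(3616). φ is multiplicative, with φ(p^e) = p^e − p^(e−1). Factorise 3616 = 2^5 · 113. Then
  φ(3616) = (2^5 − 2^4) · (113 − 1) = 16 · 112 = 1792.

Final answer: Z/3616Z has φ(3616) = 1792 units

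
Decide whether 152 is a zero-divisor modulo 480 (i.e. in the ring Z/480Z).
YES

gcd(152, 480) = 8 > 1, so 152 is not a unit in Z/480Z. In Z/nZ every nonzero non-unit is a zero-divisor: explicitly, take b = 480/gcd = 60 ≠ 0 (mod 480); then 152·60 = 9120 = 19·480, i.e. 152·60 ≡ 0 (mod 480). So 152 is a zero-divisor.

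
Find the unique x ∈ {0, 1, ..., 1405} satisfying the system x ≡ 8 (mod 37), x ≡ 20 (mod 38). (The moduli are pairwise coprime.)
The moduli 37, 38 are pairwise coprime, so by the CRT there is a unique solution mod 37·38 = 1406.
Solve by successive substitution. Start with x ≡ 8 (mod 37).
  Combine with x ≡ 20 (mod 38): write x = 8 + 37·t and require 8 + 37·t ≡ 20 (mod 38), i.e. 37·t ≡ 20 − 8 ≡ 12 (mod 38). Since 37^(−1) ≡ 37 (mod 38), t ≡ 37·12 ≡ 26 (mod 38). So x ≡ 8 + 37·26 = 970 (mod 1406).
Unique solution in [0, 1406): x = 970.

Final answer: x ≡ 970 (mod 1406); the representative in [0, 1406) is 970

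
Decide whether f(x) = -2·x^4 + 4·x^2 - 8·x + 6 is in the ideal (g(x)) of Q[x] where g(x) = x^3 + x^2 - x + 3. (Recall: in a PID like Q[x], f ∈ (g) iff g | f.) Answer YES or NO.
In Q[x] the ideal (g) consists of all multiples of g, so f ∈ (g) iff g | f, i.e. iff the remainder of f on division by g is 0. Divide f by g (g is monic, so eliminate the leading term of the running remainder at each step):
  leading term -2·x^4: subtract (-2·x)·g(x) = -2·x^4 - 2·x^3 + 2·x^2 - 6·x, leaving 2·x^3 + 2·x^2 - 2·x + 6
  leading term 2·x^3: subtract (2)·g(x) = 2·x^3 + 2·x^2 - 2·x + 6, leaving 0
The remainder is 0, so f(x) = g(x) · h(x) with h(x) = 2 - 2·x. Hence g | f, i.e. f ∈ (g).

Final answer: YES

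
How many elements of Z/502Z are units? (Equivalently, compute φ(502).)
Z/502Z has φ(502) = 250 units

An element a ∈ Z/502Z is a unit iff gcd(a, 502) = 1, so the number of units is φ(502). φ is multiplicative, with φ(p^e) = p^e − p^(e−1). Factorise 502 = 2 · 251. Then
  φ(502) = (2 − 1) · (251 − 1) = 1 · 250 = 250.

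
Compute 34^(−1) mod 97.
Apply the extended Euclidean algorithm to (97, 34), tracking rows (r, s, t) with s·97 + t·34 = r. Each division r_prev = q·r_cur + r_new produces the new row as (previous row) − q·(current row):
  row A: (97, 1, 0)   [1·97 + 0·34 = 97]
  row B: (34, 0, 1)   [0·97 + 1·34 = 34]
  97 = 2·34 + 29   → row C = row A − 2·row B = (29, 1, −2)   [check: 1·97 − 2·34 = 29]
  34 = 1·29 + 5   → row D = row B − 1·row C = (5, −1, 3)   [check: −1·97 + 3·34 = 5]
  29 = 5·5 + 4   → row E = row C − 5·row D = (4, 6, −17)   [check: 6·97 − 17·34 = 4]
  5 = 1·4 + 1   → row F = row D − 1·row E = (1, −7, 20)   [check: −7·97 + 20·34 = 1]
  4 = 4·1 + 0   → remainder 0, stop. gcd = 1 (last nonzero row F).
The gcd is 1, so 34 is invertible mod 97. The last nonzero row gives −7·97 + 20·34 = 1, so t = 20. So 34^(−1) ≡ 20 (mod 97). Verify: 34 · 20 = 680 ≡ 1 (mod 97). ✓

Final answer: 34^(−1) ≡ 20 (mod 97)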